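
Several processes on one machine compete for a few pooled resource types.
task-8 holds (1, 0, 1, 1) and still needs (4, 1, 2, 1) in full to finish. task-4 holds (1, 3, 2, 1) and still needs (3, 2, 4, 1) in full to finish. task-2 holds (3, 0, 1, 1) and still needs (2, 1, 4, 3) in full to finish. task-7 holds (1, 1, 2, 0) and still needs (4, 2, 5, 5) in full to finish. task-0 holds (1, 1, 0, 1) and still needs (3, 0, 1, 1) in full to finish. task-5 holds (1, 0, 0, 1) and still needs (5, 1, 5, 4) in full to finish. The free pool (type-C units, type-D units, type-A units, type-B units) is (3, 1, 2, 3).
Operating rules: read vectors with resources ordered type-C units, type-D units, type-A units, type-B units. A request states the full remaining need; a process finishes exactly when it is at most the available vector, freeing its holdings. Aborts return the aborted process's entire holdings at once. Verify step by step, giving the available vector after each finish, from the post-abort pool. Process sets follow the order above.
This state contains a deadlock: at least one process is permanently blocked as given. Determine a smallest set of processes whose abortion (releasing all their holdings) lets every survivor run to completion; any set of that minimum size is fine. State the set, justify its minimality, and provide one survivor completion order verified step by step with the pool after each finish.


Minimum abort set: task-2.
Key observation: task-4 was stuck for good until task-2 gave back (3, 0, 1, 1); in the order shown it finishes at step 3.
Why nothing smaller works: aborting no one leaves the state deadlocked as given.
One survivor order: task-0, task-8, task-4, task-5, task-7. Check, step by step (post-abort pool first):
  pool = (6, 1, 3, 4)
  task-0: need (3, 0, 1, 1) fits (6, 1, 3, 4); releases (1, 1, 0, 1), pool now (7, 2, 3, 5)
  task-8: need (4, 1, 2, 1) fits (7, 2, 3, 5); releases (1, 0, 1, 1), pool now (8, 2, 4, 6)
  task-4: need (3, 2, 4, 1) fits (8, 2, 4, 6); releases (1, 3, 2, 1), pool now (9, 5, 6, 7)
  task-5: need (5, 1, 5, 4) fits (9, 5, 6, 7); releases (1, 0, 0, 1), pool now (10, 5, 6, 8)
  task-7: need (4, 2, 5, 5) fits (10, 5, 6, 8); releases (1, 1, 2, 0), pool now (11, 6, 8, 8)


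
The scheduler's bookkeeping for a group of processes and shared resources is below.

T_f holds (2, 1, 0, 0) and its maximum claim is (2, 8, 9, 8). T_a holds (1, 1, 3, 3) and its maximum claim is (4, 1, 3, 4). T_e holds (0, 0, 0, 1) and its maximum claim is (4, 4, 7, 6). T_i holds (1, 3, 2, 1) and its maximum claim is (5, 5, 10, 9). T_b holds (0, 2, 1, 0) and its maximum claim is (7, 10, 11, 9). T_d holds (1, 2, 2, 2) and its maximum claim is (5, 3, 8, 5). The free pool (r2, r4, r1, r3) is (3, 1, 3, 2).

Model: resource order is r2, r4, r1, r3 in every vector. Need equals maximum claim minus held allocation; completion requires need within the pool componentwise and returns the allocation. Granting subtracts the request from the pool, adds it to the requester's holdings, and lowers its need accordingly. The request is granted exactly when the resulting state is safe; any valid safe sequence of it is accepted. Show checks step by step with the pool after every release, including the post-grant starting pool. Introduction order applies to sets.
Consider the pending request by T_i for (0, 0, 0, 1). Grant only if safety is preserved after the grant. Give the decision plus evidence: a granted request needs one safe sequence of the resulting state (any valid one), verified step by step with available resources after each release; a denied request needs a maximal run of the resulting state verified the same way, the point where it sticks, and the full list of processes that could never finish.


GRANT — the state after the grant stays safe, e.g. via T_a, T_d, T_e, T_i, T_f, T_b.
Key observation: (3, 1, 3, 1) free after granting still covers T_a first, and each release covers the next.
Verifying the post-grant state step by step:
  pool = (3, 1, 3, 1)
  run T_a (needs (3, 0, 0, 1), free (3, 1, 3, 1)); after release of (1, 1, 3, 3) the pool is (4, 2, 6, 4)
  run T_d (needs (4, 1, 6, 3), free (4, 2, 6, 4)); after release of (1, 2, 2, 2) the pool is (5, 4, 8, 6)
  run T_e (needs (4, 4, 7, 5), free (5, 4, 8, 6)); after release of (0, 0, 0, 1) the pool is (5, 4, 8, 7)
  run T_i (needs (4, 2, 8, 7), free (5, 4, 8, 7)); after release of (1, 3, 2, 2) the pool is (6, 7, 10, 9)
  run T_f (needs (0, 7, 9, 8), free (6, 7, 10, 9)); after release of (2, 1, 0, 0) the pool is (8, 8, 10, 9)
  run T_b (needs (7, 8, 10, 9), free (8, 8, 10, 9)); after release of (0, 2, 1, 0) the pool is (8, 10, 11, 9)


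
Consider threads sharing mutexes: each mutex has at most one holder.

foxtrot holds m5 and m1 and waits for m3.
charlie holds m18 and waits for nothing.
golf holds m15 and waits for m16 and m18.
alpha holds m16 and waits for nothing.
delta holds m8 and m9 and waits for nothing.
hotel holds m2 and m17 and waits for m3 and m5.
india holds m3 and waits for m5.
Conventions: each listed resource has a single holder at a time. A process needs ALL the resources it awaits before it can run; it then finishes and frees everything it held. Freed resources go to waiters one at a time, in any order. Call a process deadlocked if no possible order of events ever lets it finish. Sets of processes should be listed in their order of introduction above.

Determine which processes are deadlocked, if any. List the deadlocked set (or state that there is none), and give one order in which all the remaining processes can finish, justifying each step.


The deadlocked set is foxtrot, hotel and india.
Key observation: the loop foxtrot -> india -> foxtrot blocks itself forever; hotel waits into the deadlock from upstream.
One completion order for the rest: alpha, charlie, golf, delta.
Walking it through:
  run alpha (it waits on nothing); releases m16
  run charlie (it waits on nothing); releases m18
  golf: everything it awaited (m16 and m18) is free; runs, freeing m15
  run delta (it waits on nothing); releases m8 and m9


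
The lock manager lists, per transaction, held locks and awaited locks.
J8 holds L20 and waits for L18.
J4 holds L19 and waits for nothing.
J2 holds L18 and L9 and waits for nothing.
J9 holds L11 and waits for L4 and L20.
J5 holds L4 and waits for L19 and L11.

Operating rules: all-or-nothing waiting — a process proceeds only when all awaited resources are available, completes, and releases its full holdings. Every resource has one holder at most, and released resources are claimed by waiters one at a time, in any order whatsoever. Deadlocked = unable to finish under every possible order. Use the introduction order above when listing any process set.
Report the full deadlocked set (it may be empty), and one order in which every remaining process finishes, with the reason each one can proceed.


Deadlocked set: J9 and J5.
Key observation: the wait chain closes on itself along J9 -> J5 -> J9; no other process is dragged down with it.
A valid finishing order for the others: J2, J8, J4.
Walking it through:
  run J2 (it waits on nothing); releases L18 and L9
  J8 waits on L18 — all released -> runs and releases L20
  run J4 (it waits on nothing); releases L19


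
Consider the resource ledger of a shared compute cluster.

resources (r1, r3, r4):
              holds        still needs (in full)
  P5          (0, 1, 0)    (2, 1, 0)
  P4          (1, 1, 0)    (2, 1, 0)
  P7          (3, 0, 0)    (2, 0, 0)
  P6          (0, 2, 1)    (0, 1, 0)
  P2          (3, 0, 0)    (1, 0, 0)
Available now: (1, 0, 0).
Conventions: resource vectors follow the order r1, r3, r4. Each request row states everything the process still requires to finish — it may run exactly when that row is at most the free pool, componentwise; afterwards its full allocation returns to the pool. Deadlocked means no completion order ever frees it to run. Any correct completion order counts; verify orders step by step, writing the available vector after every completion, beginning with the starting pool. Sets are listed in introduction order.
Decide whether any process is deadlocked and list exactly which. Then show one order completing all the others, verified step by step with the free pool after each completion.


The deadlocked set is P5, P4 and P6.
Key observation: r3 is the bottleneck — with P2, P7 done the pool holds (7, 0, 0), short of every remaining need.
A valid finishing order for the others: P2, P7. Step-by-step check:
  pool = (1, 0, 0)
  P2: need (1, 0, 0) fits (1, 0, 0); releases (3, 0, 0), pool now (4, 0, 0)
  P7: need (2, 0, 0) fits (4, 0, 0); releases (3, 0, 0), pool now (7, 0, 0)
None of the blocked processes ever fits:
  blocked: P5 wants (2, 1, 0), pool (7, 0, 0) — not enough r3
  blocked: P4 wants (2, 1, 0), pool (7, 0, 0) — not enough r3
  blocked: P6 wants (0, 1, 0), pool (7, 0, 0) — not enough r3


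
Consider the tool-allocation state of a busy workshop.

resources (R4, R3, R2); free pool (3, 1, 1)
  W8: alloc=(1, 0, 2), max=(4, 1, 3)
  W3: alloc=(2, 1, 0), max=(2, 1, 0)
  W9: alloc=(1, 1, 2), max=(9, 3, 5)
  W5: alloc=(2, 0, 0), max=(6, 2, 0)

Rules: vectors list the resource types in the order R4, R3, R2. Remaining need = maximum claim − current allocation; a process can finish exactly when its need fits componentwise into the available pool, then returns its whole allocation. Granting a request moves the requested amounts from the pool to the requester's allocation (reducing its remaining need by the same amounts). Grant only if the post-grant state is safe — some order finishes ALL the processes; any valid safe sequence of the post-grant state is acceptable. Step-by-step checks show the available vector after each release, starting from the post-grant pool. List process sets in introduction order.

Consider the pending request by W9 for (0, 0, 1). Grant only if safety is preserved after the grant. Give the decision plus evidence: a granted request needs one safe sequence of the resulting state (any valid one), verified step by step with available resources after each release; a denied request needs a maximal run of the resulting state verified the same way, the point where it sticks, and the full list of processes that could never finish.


DENY — the pretend-granted state is unsafe.
Key observation: once W3, W5 finish, the pool peaks at (7, 2, 0) — and every remaining process still needs more R2 than that.
On the post-grant state, W3, W5 is a maximal run — nothing extends it. Walking it through:
  pool = (3, 1, 0)
  W3: need (0, 0, 0) fits (3, 1, 0); releases (2, 1, 0), pool now (5, 2, 0)
  W5: need (4, 2, 0) fits (5, 2, 0); releases (2, 0, 0), pool now (7, 2, 0)
  blocked: W8 wants (3, 1, 1), pool (7, 2, 0) — not enough R2
  blocked: W9 wants (8, 2, 2), pool (7, 2, 0) — not enough R4 and R2
Post-grant, the permanently blocked set is W8 and W9.


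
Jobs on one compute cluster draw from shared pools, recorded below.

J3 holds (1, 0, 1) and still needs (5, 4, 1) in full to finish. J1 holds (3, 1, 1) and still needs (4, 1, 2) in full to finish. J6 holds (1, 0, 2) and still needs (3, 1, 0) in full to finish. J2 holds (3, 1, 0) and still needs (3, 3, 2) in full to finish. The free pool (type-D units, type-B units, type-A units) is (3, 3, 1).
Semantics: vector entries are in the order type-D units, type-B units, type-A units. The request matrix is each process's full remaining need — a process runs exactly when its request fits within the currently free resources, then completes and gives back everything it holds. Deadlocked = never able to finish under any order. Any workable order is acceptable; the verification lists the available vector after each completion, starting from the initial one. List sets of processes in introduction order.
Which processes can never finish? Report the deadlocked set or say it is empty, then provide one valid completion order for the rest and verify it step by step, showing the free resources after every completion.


No process is deadlocked.
Key observation: there is always a runnable process — J6 first — so the state unwinds completely.
The rest can finish in the order J6, J1, J3, J2. Check, step by step:
  pool = (3, 3, 1)
  J6 needs (3, 1, 0) <= (3, 3, 1) -> finishes; pool += (1, 0, 2) = (4, 3, 3)
  J1 needs (4, 1, 2) <= (4, 3, 3) -> finishes; pool += (3, 1, 1) = (7, 4, 4)
  J3 needs (5, 4, 1) <= (7, 4, 4) -> finishes; pool += (1, 0, 1) = (8, 4, 5)
  J2 needs (3, 3, 2) <= (8, 4, 5) -> finishes; pool += (3, 1, 0) = (11, 5, 5)


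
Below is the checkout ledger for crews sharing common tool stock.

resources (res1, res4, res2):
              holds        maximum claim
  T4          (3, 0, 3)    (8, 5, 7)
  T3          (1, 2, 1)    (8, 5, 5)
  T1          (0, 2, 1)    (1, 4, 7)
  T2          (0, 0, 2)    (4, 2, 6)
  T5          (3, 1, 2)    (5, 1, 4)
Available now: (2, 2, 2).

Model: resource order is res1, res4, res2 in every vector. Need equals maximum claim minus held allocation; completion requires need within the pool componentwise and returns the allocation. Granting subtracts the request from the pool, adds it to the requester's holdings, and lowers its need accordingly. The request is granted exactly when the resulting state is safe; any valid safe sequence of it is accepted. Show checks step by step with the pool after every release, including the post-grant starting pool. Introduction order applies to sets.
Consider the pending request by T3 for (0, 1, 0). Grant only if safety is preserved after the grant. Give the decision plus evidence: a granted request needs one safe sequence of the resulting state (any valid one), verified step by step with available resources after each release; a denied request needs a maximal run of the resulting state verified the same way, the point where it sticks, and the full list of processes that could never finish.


DENY — the pretend-granted state is unsafe.
Key observation: after T5, T2, T1 the pool peaks at (5, 4, 7), and each blocked process is short somewhere: T4 on res4; T3 on res1.
After a pretend grant, a maximal execution: T5, T2, T1 — then nothing else fits. Check, step by step:
  pool = (2, 1, 2)
  T5: need (2, 0, 2) fits (2, 1, 2); releases (3, 1, 2), pool now (5, 2, 4)
  T2: need (4, 2, 4) fits (5, 2, 4); releases (0, 0, 2), pool now (5, 2, 6)
  T1: need (1, 2, 6) fits (5, 2, 6); releases (0, 2, 1), pool now (5, 4, 7)
  T4 still needs (5, 5, 4) but only (5, 4, 7) is free — short on res4
  T3 still needs (7, 2, 4) but only (5, 4, 7) is free — short on res1
Post-grant, the permanently blocked set is T4 and T3.


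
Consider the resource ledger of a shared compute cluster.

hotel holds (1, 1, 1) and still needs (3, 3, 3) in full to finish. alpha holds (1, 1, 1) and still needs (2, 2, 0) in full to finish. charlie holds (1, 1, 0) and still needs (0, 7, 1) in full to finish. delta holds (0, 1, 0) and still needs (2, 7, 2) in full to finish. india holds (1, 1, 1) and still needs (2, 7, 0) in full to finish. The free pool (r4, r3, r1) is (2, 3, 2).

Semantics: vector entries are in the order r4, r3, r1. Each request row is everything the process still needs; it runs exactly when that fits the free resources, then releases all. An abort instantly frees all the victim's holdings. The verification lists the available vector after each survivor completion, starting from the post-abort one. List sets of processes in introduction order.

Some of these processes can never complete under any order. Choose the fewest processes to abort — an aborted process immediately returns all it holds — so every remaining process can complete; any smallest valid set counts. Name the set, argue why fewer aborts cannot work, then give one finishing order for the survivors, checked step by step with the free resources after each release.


The answer: abort charlie and india.
Key observation: before aborting charlie and india, delta was permanently blocked — no order could ever run it; afterwards it completes at step 3.
No one abort is enough; case by case: hotel alone leaves charlie blocked (short on r3); alpha alone leaves charlie blocked (short on r3); charlie alone leaves delta blocked (short on r3); delta alone leaves charlie blocked (short on r3); india alone leaves charlie blocked (short on r3).
One survivor order: hotel, alpha, delta. Step-by-step check (post-abort pool first):
  pool = (4, 5, 3)
  hotel: need (3, 3, 3) fits (4, 5, 3); releases (1, 1, 1), pool now (5, 6, 4)
  alpha: need (2, 2, 0) fits (5, 6, 4); releases (1, 1, 1), pool now (6, 7, 5)
  delta: need (2, 7, 2) fits (6, 7, 5); releases (0, 1, 0), pool now (6, 8, 5)


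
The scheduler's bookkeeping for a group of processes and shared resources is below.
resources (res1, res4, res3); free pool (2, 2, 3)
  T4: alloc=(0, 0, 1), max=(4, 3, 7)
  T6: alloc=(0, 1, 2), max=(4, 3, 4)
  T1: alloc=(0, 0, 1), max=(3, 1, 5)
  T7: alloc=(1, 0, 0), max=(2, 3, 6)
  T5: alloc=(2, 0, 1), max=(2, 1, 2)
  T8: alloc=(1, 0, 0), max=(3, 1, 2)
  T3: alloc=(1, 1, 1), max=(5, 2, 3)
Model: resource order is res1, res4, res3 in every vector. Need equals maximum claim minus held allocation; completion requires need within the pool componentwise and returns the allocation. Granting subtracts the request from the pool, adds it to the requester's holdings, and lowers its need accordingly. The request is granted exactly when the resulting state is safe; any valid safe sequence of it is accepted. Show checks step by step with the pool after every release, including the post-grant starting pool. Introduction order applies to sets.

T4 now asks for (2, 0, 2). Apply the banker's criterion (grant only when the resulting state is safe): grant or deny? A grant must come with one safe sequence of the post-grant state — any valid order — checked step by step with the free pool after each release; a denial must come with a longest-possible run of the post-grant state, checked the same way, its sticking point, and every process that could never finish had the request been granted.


DENY: after the grant no complete ordering would exist.
Key observation: after T5, T8 the pool peaks at (3, 2, 2), and each blocked process is short somewhere: T4 on res4, res3; T6 on res1; T1 on res3; T7 on res4, res3; T3 on res1.
After a pretend grant, a maximal execution: T5, T8 — then nothing else fits. Verifying each step:
  pool = (0, 2, 1)
  run T5 (needs (0, 1, 1), free (0, 2, 1)); after release of (2, 0, 1) the pool is (2, 2, 2)
  run T8 (needs (2, 1, 2), free (2, 2, 2)); after release of (1, 0, 0) the pool is (3, 2, 2)
  blocked: T4 wants (2, 3, 4), pool (3, 2, 2) — not enough res4 and res3
  blocked: T6 wants (4, 2, 2), pool (3, 2, 2) — not enough res1
  blocked: T1 wants (3, 1, 4), pool (3, 2, 2) — not enough res3
  blocked: T7 wants (1, 3, 6), pool (3, 2, 2) — not enough res4 and res3
  blocked: T3 wants (4, 1, 2), pool (3, 2, 2) — not enough res1
Post-grant, the permanently blocked set is T4, T6, T1, T7 and T3.


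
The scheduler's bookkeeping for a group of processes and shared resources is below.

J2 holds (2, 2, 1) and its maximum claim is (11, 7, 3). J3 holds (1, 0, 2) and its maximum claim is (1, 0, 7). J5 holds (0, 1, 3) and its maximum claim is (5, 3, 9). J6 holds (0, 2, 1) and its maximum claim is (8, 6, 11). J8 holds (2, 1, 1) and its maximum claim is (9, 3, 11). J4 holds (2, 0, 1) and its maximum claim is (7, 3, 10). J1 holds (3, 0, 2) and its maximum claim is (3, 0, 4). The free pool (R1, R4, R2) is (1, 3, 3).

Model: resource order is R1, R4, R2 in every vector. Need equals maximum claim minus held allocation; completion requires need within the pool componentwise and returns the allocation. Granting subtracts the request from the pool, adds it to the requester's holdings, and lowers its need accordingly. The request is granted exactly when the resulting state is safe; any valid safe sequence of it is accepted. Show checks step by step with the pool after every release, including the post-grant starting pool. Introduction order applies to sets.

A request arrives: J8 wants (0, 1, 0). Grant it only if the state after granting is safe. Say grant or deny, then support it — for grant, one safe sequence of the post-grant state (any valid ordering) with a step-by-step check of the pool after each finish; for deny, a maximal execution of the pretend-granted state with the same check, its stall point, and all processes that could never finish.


GRANT. The post-grant state is safe; one safe sequence: J1, J3, J5, J4, J8, J6, J2.
Key observation: (1, 2, 3) free after granting still covers J1 first, and each release covers the next.
Verifying the post-grant state step by step:
  pool = (1, 2, 3)
  run J1 (needs (0, 0, 2), free (1, 2, 3)); after release of (3, 0, 2) the pool is (4, 2, 5)
  run J3 (needs (0, 0, 5), free (4, 2, 5)); after release of (1, 0, 2) the pool is (5, 2, 7)
  run J5 (needs (5, 2, 6), free (5, 2, 7)); after release of (0, 1, 3) the pool is (5, 3, 10)
  run J4 (needs (5, 3, 9), free (5, 3, 10)); after release of (2, 0, 1) the pool is (7, 3, 11)
  run J8 (needs (7, 1, 10), free (7, 3, 11)); after release of (2, 2, 1) the pool is (9, 5, 12)
  run J6 (needs (8, 4, 10), free (9, 5, 12)); after release of (0, 2, 1) the pool is (9, 7, 13)
  run J2 (needs (9, 5, 2), free (9, 7, 13)); after release of (2, 2, 1) the pool is (11, 9, 14)


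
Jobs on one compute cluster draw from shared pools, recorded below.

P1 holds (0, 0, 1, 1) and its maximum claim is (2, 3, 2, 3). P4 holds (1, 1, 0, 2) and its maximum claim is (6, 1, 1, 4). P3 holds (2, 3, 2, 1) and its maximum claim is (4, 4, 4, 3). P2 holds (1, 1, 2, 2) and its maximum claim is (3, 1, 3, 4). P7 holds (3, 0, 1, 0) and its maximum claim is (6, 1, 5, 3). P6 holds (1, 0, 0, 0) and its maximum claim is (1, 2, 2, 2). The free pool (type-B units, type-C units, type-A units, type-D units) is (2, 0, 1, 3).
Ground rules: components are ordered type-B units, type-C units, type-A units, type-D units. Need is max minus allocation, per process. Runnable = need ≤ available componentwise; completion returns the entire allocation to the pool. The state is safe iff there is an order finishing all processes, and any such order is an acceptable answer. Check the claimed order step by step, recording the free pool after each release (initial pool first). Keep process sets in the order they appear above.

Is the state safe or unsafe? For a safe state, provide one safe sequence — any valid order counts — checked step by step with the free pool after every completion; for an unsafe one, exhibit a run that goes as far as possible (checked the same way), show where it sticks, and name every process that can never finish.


SAFE, for example via the order P2, P3, P1, P4, P6, P7.
Key observation: P2 marks the first exact bind of the order: its need (2, 0, 1, 2) fits the free (2, 0, 1, 3) with zero slack on a requested resource.
Check, step by step:
  pool = (2, 0, 1, 3)
  P2 needs (2, 0, 1, 2) <= (2, 0, 1, 3) -> finishes; pool += (1, 1, 2, 2) = (3, 1, 3, 5)
  P3 needs (2, 1, 2, 2) <= (3, 1, 3, 5) -> finishes; pool += (2, 3, 2, 1) = (5, 4, 5, 6)
  P1 needs (2, 3, 1, 2) <= (5, 4, 5, 6) -> finishes; pool += (0, 0, 1, 1) = (5, 4, 6, 7)
  P4 needs (5, 0, 1, 2) <= (5, 4, 6, 7) -> finishes; pool += (1, 1, 0, 2) = (6, 5, 6, 9)
  P6 needs (0, 2, 2, 2) <= (6, 5, 6, 9) -> finishes; pool += (1, 0, 0, 0) = (7, 5, 6, 9)
  P7 needs (3, 1, 4, 3) <= (7, 5, 6, 9) -> finishes; pool += (3, 0, 1, 0) = (10, 5, 7, 9)


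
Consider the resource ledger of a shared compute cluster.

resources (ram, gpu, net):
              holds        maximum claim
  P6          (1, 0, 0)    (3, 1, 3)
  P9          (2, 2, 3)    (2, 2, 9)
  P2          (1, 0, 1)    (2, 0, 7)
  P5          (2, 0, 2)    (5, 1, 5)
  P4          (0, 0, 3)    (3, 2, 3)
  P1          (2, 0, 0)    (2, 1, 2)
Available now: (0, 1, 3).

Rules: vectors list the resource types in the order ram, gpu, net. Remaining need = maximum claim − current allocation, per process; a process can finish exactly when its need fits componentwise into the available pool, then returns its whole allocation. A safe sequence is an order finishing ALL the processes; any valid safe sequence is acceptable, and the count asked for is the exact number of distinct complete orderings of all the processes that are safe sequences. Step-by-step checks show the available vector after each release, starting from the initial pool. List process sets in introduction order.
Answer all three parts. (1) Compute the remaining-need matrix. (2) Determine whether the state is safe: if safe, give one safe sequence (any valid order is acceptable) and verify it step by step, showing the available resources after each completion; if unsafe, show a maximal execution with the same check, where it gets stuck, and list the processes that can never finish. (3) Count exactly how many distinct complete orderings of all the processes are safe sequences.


(1) Remaining need (order ram, gpu, net):
  P6: (2, 1, 3)
  P9: (0, 0, 6)
  P2: (1, 0, 6)
  P5: (3, 1, 3)
  P4: (3, 2, 0)
  P1: (0, 1, 2)
(2) UNSAFE.
Key observation: after P1, P6, P5 the pool peaks at (5, 1, 5), and each blocked process is short somewhere: P9 on net; P2 on net; P4 on gpu.
The run P1, P6, P5 cannot be extended any further. Check, step by step:
  pool = (0, 1, 3)
  run P1 (needs (0, 1, 2), free (0, 1, 3)); after release of (2, 0, 0) the pool is (2, 1, 3)
  run P6 (needs (2, 1, 3), free (2, 1, 3)); after release of (1, 0, 0) the pool is (3, 1, 3)
  run P5 (needs (3, 1, 3), free (3, 1, 3)); after release of (2, 0, 2) the pool is (5, 1, 5)
  P9 cannot run: need (0, 0, 6) vs free (5, 1, 5) (insufficient net)
  P2 cannot run: need (1, 0, 6) vs free (5, 1, 5) (insufficient net)
  P4 cannot run: need (3, 2, 0) vs free (5, 1, 5) (insufficient gpu)
Processes that can never finish: P9, P2 and P4.
(3) Exactly 0 of the possible complete orderings are safe sequences.


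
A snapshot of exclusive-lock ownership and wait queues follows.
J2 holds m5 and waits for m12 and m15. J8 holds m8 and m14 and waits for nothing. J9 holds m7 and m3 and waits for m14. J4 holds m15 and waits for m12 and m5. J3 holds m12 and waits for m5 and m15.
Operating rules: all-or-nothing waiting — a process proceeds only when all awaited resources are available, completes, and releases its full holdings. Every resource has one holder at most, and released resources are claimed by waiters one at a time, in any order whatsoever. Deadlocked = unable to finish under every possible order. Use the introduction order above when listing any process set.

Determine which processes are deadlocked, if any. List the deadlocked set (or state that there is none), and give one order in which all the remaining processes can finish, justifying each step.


Deadlocked set: J2, J4 and J3.
Key observation: the loop J2 -> J4 -> J2 blocks itself forever; J3 is caught in further circular waits.
One completion order for the rest: J8, J9.
Step-by-step check:
  J8: no waits; runs immediately, freeing m8 and m14
  J9 waits on m14 — all released -> runs and releases m7 and m3


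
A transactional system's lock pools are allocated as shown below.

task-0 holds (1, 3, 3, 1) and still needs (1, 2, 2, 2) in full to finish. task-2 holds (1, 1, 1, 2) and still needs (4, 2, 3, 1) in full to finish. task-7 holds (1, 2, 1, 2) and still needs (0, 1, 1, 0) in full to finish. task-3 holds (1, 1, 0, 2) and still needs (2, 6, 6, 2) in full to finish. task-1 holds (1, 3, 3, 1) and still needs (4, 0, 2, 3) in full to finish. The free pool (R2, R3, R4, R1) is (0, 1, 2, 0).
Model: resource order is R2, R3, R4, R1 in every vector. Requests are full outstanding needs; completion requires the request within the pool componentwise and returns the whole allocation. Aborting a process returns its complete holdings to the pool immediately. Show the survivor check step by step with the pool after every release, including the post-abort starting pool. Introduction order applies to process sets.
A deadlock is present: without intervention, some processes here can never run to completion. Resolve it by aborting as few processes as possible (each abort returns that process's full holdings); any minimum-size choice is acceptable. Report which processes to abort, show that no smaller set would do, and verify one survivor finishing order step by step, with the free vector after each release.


Minimum abort set: task-1.
Key observation: aborting task-1 returns (1, 3, 3, 1), and task-2 — hopeless before — runs at step 4 with the returned capacity in the pool.
Minimality: the empty abort set fails — the state is deadlocked as it stands.
Survivors finish in the order: task-7, task-0, task-3, task-2. Verifying each step (pool after the aborts first):
  pool = (1, 4, 5, 1)
  task-7: need (0, 1, 1, 0) fits (1, 4, 5, 1); releases (1, 2, 1, 2), pool now (2, 6, 6, 3)
  task-0: need (1, 2, 2, 2) fits (2, 6, 6, 3); releases (1, 3, 3, 1), pool now (3, 9, 9, 4)
  task-3: need (2, 6, 6, 2) fits (3, 9, 9, 4); releases (1, 1, 0, 2), pool now (4, 10, 9, 6)
  task-2: need (4, 2, 3, 1) fits (4, 10, 9, 6); releases (1, 1, 1, 2), pool now (5, 11, 10, 8)


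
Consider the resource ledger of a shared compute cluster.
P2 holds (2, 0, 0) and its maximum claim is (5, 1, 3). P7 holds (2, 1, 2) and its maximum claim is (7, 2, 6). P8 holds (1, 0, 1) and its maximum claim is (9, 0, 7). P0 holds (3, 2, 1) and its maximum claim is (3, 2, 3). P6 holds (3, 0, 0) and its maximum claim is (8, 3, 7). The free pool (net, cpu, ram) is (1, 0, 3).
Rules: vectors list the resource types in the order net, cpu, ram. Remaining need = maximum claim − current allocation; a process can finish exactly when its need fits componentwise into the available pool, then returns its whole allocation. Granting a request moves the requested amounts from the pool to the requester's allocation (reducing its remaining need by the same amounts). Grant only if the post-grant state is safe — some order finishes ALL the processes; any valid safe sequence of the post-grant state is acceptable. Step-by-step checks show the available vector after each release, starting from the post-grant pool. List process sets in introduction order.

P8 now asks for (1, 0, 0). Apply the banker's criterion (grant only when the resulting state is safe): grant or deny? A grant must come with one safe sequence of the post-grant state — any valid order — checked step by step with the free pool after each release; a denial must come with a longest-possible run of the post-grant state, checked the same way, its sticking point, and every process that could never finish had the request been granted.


GRANT. The post-grant state is safe; one safe sequence: P0, P2, P7, P8, P6.
Key observation: after the grant the pool drops to (0, 0, 3), which still lets P0 finish first and unwind the rest.
Check on the post-grant state, step by step:
  pool = (0, 0, 3)
  P0 needs (0, 0, 2) <= (0, 0, 3) -> finishes; pool += (3, 2, 1) = (3, 2, 4)
  P2 needs (3, 1, 3) <= (3, 2, 4) -> finishes; pool += (2, 0, 0) = (5, 2, 4)
  P7 needs (5, 1, 4) <= (5, 2, 4) -> finishes; pool += (2, 1, 2) = (7, 3, 6)
  P8 needs (7, 0, 6) <= (7, 3, 6) -> finishes; pool += (2, 0, 1) = (9, 3, 7)
  P6 needs (5, 3, 7) <= (9, 3, 7) -> finishes; pool += (3, 0, 0) = (12, 3, 7)


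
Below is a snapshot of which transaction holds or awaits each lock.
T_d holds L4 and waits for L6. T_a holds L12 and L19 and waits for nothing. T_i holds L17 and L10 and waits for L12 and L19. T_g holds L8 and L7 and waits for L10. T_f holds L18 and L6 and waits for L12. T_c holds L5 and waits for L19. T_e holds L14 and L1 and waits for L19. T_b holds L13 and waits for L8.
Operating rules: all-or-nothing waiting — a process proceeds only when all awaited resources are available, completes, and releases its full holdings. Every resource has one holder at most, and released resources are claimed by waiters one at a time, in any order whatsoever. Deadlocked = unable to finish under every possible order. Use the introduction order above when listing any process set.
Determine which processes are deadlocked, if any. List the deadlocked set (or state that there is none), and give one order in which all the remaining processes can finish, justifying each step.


Nothing here is deadlocked.
Key observation: no waiting chain loops back on itself — every chain ends at a process that waits on nothing, so everyone eventually runs.
A valid finishing order for the others: T_a, T_f, T_i, T_g, T_b, T_c, T_d, T_e.
Step-by-step check:
  T_a waits on nothing -> runs at once and releases L12 and L19
  T_f waits on L12 — all released -> runs and releases L18 and L6
  T_i waits on L12 and L19 — all released -> runs and releases L17 and L10
  T_g waits on L10 — all released -> runs and releases L8 and L7
  T_b waits on L8 — all released -> runs and releases L13
  T_c waits on L19 — all released -> runs and releases L5
  T_d waits on L6 — all released -> runs and releases L4
  T_e waits on L19 — all released -> runs and releases L14 and L1


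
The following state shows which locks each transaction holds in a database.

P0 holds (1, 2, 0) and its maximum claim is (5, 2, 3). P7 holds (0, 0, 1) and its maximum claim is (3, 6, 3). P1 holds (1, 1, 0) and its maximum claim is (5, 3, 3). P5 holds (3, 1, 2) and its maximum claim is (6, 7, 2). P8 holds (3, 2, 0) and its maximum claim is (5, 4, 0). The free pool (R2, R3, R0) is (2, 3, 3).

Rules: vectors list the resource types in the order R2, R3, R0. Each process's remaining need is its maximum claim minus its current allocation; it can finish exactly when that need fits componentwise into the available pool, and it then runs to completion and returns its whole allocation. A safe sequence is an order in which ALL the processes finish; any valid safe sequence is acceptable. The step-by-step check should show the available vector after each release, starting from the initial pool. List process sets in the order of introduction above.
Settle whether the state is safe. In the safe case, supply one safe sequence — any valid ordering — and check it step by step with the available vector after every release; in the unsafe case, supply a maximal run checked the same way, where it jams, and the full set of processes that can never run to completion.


SAFE, for example via the order P8, P0, P5, P1, P7.
Key observation: P8 marks the first exact bind of the order: its need (2, 2, 0) fits the free (2, 3, 3) with zero slack on a requested resource.
Check, step by step:
  pool = (2, 3, 3)
  P8 needs (2, 2, 0) <= (2, 3, 3) -> finishes; pool += (3, 2, 0) = (5, 5, 3)
  P0 needs (4, 0, 3) <= (5, 5, 3) -> finishes; pool += (1, 2, 0) = (6, 7, 3)
  P5 needs (3, 6, 0) <= (6, 7, 3) -> finishes; pool += (3, 1, 2) = (9, 8, 5)
  P1 needs (4, 2, 3) <= (9, 8, 5) -> finishes; pool += (1, 1, 0) = (10, 9, 5)
  P7 needs (3, 6, 2) <= (10, 9, 5) -> finishes; pool += (0, 0, 1) = (10, 9, 6)


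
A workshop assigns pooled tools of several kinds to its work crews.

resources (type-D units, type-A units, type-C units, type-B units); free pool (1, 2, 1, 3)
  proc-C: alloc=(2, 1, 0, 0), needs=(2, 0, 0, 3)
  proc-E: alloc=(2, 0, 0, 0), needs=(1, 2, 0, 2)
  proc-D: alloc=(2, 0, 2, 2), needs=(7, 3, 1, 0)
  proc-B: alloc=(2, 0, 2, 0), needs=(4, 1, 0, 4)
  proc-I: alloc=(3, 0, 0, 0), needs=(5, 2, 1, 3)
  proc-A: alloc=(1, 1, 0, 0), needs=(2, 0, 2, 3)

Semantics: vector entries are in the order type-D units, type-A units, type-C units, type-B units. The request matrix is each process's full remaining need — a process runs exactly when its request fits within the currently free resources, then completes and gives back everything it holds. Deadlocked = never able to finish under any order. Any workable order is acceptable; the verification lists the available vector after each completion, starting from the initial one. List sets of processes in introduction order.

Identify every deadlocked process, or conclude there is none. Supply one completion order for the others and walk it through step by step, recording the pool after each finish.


Nothing here is deadlocked.
Key observation: proc-E leads a chain of completions in which each release enables another process.
A valid finishing order for the others: proc-E, proc-C, proc-I, proc-D, proc-B, proc-A. Walking it through:
  pool = (1, 2, 1, 3)
  run proc-E (needs (1, 2, 0, 2), free (1, 2, 1, 3)); after release of (2, 0, 0, 0) the pool is (3, 2, 1, 3)
  run proc-C (needs (2, 0, 0, 3), free (3, 2, 1, 3)); after release of (2, 1, 0, 0) the pool is (5, 3, 1, 3)
  run proc-I (needs (5, 2, 1, 3), free (5, 3, 1, 3)); after release of (3, 0, 0, 0) the pool is (8, 3, 1, 3)
  run proc-D (needs (7, 3, 1, 0), free (8, 3, 1, 3)); after release of (2, 0, 2, 2) the pool is (10, 3, 3, 5)
  run proc-B (needs (4, 1, 0, 4), free (10, 3, 3, 5)); after release of (2, 0, 2, 0) the pool is (12, 3, 5, 5)
  run proc-A (needs (2, 0, 2, 3), free (12, 3, 5, 5)); after release of (1, 1, 0, 0) the pool is (13, 4, 5, 5)


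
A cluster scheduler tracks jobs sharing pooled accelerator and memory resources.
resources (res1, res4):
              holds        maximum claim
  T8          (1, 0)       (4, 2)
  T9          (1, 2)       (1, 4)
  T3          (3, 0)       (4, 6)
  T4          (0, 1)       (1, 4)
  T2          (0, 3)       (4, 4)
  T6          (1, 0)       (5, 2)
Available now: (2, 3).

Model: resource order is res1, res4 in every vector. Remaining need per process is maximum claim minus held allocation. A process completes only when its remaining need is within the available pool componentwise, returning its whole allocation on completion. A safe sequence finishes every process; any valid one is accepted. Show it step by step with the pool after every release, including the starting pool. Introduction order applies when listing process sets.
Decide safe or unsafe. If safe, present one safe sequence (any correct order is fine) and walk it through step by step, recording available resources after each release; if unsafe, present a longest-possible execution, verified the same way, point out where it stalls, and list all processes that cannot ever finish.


SAFE. One safe sequence: T9, T8, T2, T4, T6, T3.
Key observation: the first exact fit in this order is T8 — it needs (3, 2) with (3, 5) free, meeting a requested resource to the last unit.
Walking it through:
  pool = (2, 3)
  run T9 (needs (0, 2), free (2, 3)); after release of (1, 2) the pool is (3, 5)
  run T8 (needs (3, 2), free (3, 5)); after release of (1, 0) the pool is (4, 5)
  run T2 (needs (4, 1), free (4, 5)); after release of (0, 3) the pool is (4, 8)
  run T4 (needs (1, 3), free (4, 8)); after release of (0, 1) the pool is (4, 9)
  run T6 (needs (4, 2), free (4, 9)); after release of (1, 0) the pool is (5, 9)
  run T3 (needs (1, 6), free (5, 9)); after release of (3, 0) the pool is (8, 9)


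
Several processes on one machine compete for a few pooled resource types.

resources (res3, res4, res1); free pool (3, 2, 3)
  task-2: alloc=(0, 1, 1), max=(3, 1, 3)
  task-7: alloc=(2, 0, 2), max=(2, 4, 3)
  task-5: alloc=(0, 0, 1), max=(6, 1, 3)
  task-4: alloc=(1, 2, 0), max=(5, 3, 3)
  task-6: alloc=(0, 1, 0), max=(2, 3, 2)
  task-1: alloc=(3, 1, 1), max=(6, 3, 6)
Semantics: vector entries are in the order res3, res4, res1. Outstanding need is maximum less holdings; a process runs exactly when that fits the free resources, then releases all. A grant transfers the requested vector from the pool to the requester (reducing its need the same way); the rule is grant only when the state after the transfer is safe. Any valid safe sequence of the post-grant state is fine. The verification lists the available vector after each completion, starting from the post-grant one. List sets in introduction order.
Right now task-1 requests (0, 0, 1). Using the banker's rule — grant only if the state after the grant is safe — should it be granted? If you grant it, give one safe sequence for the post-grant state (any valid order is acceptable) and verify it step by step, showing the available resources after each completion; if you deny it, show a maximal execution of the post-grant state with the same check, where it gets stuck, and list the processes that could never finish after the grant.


GRANT — the state after the grant stays safe, e.g. via task-2, task-6, task-7, task-1, task-5, task-4.
Key observation: the transfer keeps a workable pool ((3, 2, 2)); task-2 starts the safe sequence.
Step-by-step check of the post-grant state:
  pool = (3, 2, 2)
  run task-2 (needs (3, 0, 2), free (3, 2, 2)); after release of (0, 1, 1) the pool is (3, 3, 3)
  run task-6 (needs (2, 2, 2), free (3, 3, 3)); after release of (0, 1, 0) the pool is (3, 4, 3)
  run task-7 (needs (0, 4, 1), free (3, 4, 3)); after release of (2, 0, 2) the pool is (5, 4, 5)
  run task-1 (needs (3, 2, 4), free (5, 4, 5)); after release of (3, 1, 2) the pool is (8, 5, 7)
  run task-5 (needs (6, 1, 2), free (8, 5, 7)); after release of (0, 0, 1) the pool is (8, 5, 8)
  run task-4 (needs (4, 1, 3), free (8, 5, 8)); after release of (1, 2, 0) the pool is (9, 7, 8)
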